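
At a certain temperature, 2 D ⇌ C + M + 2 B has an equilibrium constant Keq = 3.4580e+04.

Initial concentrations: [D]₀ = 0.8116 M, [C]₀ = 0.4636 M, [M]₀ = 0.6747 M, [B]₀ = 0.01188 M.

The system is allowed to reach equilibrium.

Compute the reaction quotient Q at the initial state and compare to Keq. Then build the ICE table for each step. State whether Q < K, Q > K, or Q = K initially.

Q₀ = 6.7020e-05; Q < K (proceeds forward)

Q₀ = 6.7020e-05 vs Keq = 3.4580e+04 ⇒ Q<K, forward
Step 1:
                  D         C         M         B
  init       0.8116    0.4636    0.6747   0.01188
  Δ         -0.8073    0.4037    0.4037    0.8073
  eq        0.00426    0.8673     1.078    0.8192
  solve Keq expr → x = 0.4037; check Q = 3.4580e+04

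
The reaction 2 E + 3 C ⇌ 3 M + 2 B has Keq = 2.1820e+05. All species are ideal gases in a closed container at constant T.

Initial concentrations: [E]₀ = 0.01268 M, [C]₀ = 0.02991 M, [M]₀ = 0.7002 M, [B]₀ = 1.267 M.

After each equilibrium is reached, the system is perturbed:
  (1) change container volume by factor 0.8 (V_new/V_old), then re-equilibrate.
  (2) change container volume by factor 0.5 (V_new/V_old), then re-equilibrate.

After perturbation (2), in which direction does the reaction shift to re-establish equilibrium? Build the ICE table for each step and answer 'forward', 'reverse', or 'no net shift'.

Q₀ = 1.2809e+08 vs Keq = 2.1820e+05 ⇒ Q>K, reverse
Step 1:
                   E          C          M          B
  init       0.01268    0.02991     0.7002      1.267
  Δ          0.03889    0.05834   -0.05834   -0.03889
  eq         0.05157    0.08825     0.6419      1.228
  solve Keq expr → x = -0.01945; check Q = 2.1820e+05
Then change container volume by factor 0.8 (V_new/V_old).
Step 2:
                   E          C          M          B
  init       0.06447     0.1103     0.8023      1.535
  Δ                0          0          0          0
  eq         0.06447     0.1103     0.8023      1.535
  solve Keq expr → x = 0; check Q = 2.1820e+05
Then change container volume by factor 0.5 (V_new/V_old).
Step 3:
                   E          C          M          B
  init        0.1289     0.2206      1.605       3.07
  Δ                0          0          0          0
  eq          0.1289     0.2206      1.605       3.07
  solve Keq expr → x = 0; check Q = 2.1820e+05

Direction: no net shift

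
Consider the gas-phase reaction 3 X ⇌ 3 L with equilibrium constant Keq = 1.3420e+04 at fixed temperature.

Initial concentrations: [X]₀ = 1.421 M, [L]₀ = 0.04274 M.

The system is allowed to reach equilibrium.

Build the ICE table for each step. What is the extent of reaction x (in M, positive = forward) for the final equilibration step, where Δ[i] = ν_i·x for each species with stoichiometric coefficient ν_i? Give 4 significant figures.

Q₀ = 2.7210e-05 vs Keq = 1.3420e+04 ⇒ Q<K, forward
Step 1:
                    X           L
  I             1.421     0.04274
  C            -1.362       1.362
  E           0.05911       1.405
  solve Keq expr → x = 0.454; check Q = 1.3420e+04

x = 0.454 M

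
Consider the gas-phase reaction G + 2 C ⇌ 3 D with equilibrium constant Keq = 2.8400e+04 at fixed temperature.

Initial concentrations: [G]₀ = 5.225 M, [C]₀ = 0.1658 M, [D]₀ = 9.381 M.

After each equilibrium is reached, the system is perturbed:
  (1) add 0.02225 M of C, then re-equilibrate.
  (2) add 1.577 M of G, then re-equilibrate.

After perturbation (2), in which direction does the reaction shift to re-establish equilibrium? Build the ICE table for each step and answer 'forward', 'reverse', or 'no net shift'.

Q₀ = 5748 vs Keq = 2.8400e+04 ⇒ Q<K, forward
Step 1:
                  G         C         D
  Initial     5.225    0.1658     9.381
  Change   -0.04464  -0.08928    0.1339
  Equil        5.18   0.07652     9.515
  solve Keq expr → x = 0.04464; check Q = 2.8400e+04
Then add 0.02225 M of C.
Step 2:
                  G         C         D
  Initial      5.18   0.09877     9.515
  Change   -0.01089  -0.02177   0.03266
  Equil       5.169   0.07699     9.548
  solve Keq expr → x = 0.01089; check Q = 2.8400e+04
Then add 1.577 M of G.
Step 3:
                  G         C         D
  Initial     6.746   0.07699     9.548
  Change  -0.004712 -0.009424   0.01414
  Equil       6.742   0.06757     9.562
  solve Keq expr → x = 0.004712; check Q = 2.8400e+04

Direction: forward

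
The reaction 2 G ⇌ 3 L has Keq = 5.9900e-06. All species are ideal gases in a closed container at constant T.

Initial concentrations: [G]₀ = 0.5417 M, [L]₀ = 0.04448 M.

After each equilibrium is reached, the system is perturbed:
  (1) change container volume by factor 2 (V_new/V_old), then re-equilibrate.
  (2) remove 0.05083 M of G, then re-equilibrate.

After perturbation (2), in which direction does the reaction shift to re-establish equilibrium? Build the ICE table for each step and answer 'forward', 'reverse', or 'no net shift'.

Direction: reverse

Q₀ = 2.9990e-04 vs Keq = 5.9900e-06 ⇒ Q>K, reverse
Step 1:
                  G         L
  init       0.5417   0.04448
  Δ          0.0214   -0.0321
  eq         0.5631   0.01238
  solve Keq expr → x = -0.0107; check Q = 5.9900e-06
Then change container volume by factor 2 (V_new/V_old).
Step 2:
                  G         L
  init       0.2815  0.006192
  Δ        -0.00106   0.00159
  eq         0.2805  0.007782
  solve Keq expr → x = 5.2995e-04; check Q = 5.9900e-06
Then remove 0.05083 M of G.
Step 3:
                  G         L
  init       0.2297  0.007782
  Δ       6.3899e-04 -9.5849e-04
  eq         0.2303  0.006823
  solve Keq expr → x = -3.1950e-04; check Q = 5.9900e-06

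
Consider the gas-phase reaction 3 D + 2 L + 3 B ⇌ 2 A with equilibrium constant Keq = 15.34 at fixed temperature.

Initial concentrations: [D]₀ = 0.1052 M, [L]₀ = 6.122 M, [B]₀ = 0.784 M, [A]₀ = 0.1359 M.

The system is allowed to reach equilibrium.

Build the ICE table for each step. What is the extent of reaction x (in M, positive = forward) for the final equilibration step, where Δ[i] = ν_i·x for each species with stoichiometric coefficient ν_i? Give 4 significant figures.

x = 0.01802 M

Q₀ = 0.8783 vs Keq = 15.34 ⇒ Q<K, forward
Step 1:
                    D           L           B           A
  I            0.1052       6.122       0.784      0.1359
  C          -0.05406    -0.03604    -0.05406     0.03604
  E           0.05114       6.086      0.7299      0.1719
  solve Keq expr → x = 0.01802; check Q = 15.34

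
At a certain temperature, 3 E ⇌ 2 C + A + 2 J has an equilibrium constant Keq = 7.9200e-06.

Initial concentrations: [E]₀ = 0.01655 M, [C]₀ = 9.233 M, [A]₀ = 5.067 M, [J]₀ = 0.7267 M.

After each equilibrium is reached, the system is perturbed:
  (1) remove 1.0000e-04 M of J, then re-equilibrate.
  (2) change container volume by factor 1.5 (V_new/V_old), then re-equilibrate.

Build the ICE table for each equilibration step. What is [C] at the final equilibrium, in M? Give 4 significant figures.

[C]_eq = 5.671 M

Q₀ = 5.0321e+07 vs Keq = 7.9200e-06 ⇒ Q>K, reverse
Step 1:
                  E         C         A         J
  I         0.01655     9.233     5.067    0.7267
  C            1.09   -0.7265   -0.3633   -0.7265
  E           1.106     8.506     4.704 1.7751e-04
  solve Keq expr → x = -0.3633; check Q = 7.9200e-06
Then remove 1.0000e-04 M of J.
Step 2:
                  E         C         A         J
  I           1.106     8.506     4.704 7.7509e-05
  C       -1.4994e-04 9.9961e-05 4.9980e-05 9.9961e-05
  E           1.106     8.507     4.704 1.7747e-04
  solve Keq expr → x = 4.9980e-05; check Q = 7.9200e-06
Then change container volume by factor 1.5 (V_new/V_old).
Step 3:
                  E         C         A         J
  I          0.7375     5.671     3.136 1.1831e-04
  C       -8.8683e-05 5.9122e-05 2.9561e-05 5.9122e-05
  E          0.7374     5.671     3.136 1.7744e-04
  solve Keq expr → x = 2.9561e-05; check Q = 7.9200e-06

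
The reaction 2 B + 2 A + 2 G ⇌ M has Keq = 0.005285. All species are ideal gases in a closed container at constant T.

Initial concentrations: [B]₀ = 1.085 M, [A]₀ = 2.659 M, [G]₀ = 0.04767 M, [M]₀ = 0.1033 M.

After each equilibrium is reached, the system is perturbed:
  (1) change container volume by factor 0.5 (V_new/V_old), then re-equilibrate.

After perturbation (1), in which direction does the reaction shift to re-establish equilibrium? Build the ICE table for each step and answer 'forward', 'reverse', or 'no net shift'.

Direction: forward

Q₀ = 5.462 vs Keq = 0.005285 ⇒ Q>K, reverse
Step 1:
                  B         A         G         M
  I           1.085     2.659   0.04767    0.1033
  C           0.198     0.198     0.198  -0.09901
  E           1.283     2.857    0.2457  0.004287
  solve Keq expr → x = -0.09901; check Q = 0.005285
Then change container volume by factor 0.5 (V_new/V_old).
Step 2:
                  B         A         G         M
  I           2.566     5.714    0.4914  0.008574
  C         -0.1723   -0.1723   -0.1723   0.08614
  E           2.394     5.542    0.3191   0.09471
  solve Keq expr → x = 0.08614; check Q = 0.005285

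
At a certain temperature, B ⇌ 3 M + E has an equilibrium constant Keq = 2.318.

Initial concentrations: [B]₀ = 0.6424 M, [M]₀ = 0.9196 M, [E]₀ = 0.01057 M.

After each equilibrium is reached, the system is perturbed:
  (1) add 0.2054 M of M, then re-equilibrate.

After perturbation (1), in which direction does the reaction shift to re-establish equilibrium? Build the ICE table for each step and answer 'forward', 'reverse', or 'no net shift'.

Q₀ = 0.0128 vs Keq = 2.318 ⇒ Q<K, forward
Step 1:
                   B          M          E
  Initial     0.6424     0.9196    0.01057
  Change      -0.226     0.6781      0.226
  Equil       0.4164      1.598     0.2366
  solve Keq expr → x = 0.226; check Q = 2.318
Then add 0.2054 M of M.
Step 2:
                   B          M          E
  Initial     0.4164      1.803     0.2366
  Change     0.03033   -0.09099   -0.03033
  Equil       0.4467      1.712     0.2063
  solve Keq expr → x = -0.03033; check Q = 2.318

Direction: reverse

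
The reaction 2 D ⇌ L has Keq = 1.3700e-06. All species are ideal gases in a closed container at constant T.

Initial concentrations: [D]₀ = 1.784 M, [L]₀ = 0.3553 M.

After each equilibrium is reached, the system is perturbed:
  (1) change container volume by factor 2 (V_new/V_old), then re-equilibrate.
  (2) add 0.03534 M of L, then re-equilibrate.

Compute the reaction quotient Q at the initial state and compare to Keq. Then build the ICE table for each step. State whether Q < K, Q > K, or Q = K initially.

Q₀ = 0.1116; Q > K (proceeds reverse)

Q₀ = 0.1116 vs Keq = 1.3700e-06 ⇒ Q>K, reverse
Step 1:
                  D         L
  init        1.784    0.3553
  Δ          0.7106   -0.3553
  eq          2.495 8.5254e-06
  solve Keq expr → x = -0.3553; check Q = 1.3700e-06
Then change container volume by factor 2 (V_new/V_old).
Step 2:
                  D         L
  init        1.247 4.2627e-06
  Δ       4.2627e-06 -2.1313e-06
  eq          1.247 2.1314e-06
  solve Keq expr → x = -2.1313e-06; check Q = 1.3700e-06
Then add 0.03534 M of L.
Step 3:
                  D         L
  init        1.247   0.03534
  Δ         0.07068  -0.03534
  eq          1.318 2.3798e-06
  solve Keq expr → x = -0.03534; check Q = 1.3700e-06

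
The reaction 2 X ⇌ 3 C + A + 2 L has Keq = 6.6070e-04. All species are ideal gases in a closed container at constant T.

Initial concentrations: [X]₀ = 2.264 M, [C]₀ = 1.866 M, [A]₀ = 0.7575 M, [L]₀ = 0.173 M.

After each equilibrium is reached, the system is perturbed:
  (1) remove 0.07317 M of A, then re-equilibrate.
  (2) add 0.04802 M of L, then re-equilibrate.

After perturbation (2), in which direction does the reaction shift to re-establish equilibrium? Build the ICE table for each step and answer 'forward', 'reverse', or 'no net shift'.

Q₀ = 0.02874 vs Keq = 6.6070e-04 ⇒ Q>K, reverse
Step 1:
                    X           C           A           L
  Initial       2.264       1.866      0.7575       0.173
  Change       0.1382     -0.2072    -0.06908     -0.1382
  Equil         2.402       1.659      0.6884     0.03483
  solve Keq expr → x = -0.06908; check Q = 6.6070e-04
Then remove 0.07317 M of A.
Step 2:
                    X           C           A           L
  Initial       2.402       1.659      0.6152     0.03483
  Change    -0.001864    0.002796  9.3197e-04    0.001864
  Equil           2.4       1.662      0.6162      0.0367
  solve Keq expr → x = 9.3197e-04; check Q = 6.6070e-04
Then add 0.04802 M of L.
Step 3:
                    X           C           A           L
  Initial         2.4       1.662      0.6162     0.08472
  Change      0.04425    -0.06638    -0.02213    -0.04425
  Equil         2.445       1.595      0.5941     0.04047
  solve Keq expr → x = -0.02213; check Q = 6.6070e-04

Direction: reverse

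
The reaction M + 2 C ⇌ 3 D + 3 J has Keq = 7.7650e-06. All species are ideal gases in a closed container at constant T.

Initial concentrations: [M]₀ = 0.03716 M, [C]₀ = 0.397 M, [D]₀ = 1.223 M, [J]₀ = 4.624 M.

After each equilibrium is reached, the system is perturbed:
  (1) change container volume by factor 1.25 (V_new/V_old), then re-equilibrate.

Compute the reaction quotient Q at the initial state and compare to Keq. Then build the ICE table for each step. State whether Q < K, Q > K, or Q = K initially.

Q₀ = 3.0880e+04; Q > K (proceeds reverse)

Q₀ = 3.0880e+04 vs Keq = 7.7650e-06 ⇒ Q>K, reverse
Step 1:
                    M           C           D           J
  Initial     0.03716       0.397       1.223       4.624
  Change        0.406       0.812      -1.218      -1.218
  Equil        0.4431       1.209     0.00503       3.406
  solve Keq expr → x = -0.406; check Q = 7.7650e-06
Then change container volume by factor 1.25 (V_new/V_old).
Step 2:
                    M           C           D           J
  Initial      0.3545      0.9672    0.004024       2.725
  Change  -3.3344e-04 -6.6689e-04       0.001       0.001
  Equil        0.3542      0.9665    0.005025       2.726
  solve Keq expr → x = 3.3344e-04; check Q = 7.7650e-06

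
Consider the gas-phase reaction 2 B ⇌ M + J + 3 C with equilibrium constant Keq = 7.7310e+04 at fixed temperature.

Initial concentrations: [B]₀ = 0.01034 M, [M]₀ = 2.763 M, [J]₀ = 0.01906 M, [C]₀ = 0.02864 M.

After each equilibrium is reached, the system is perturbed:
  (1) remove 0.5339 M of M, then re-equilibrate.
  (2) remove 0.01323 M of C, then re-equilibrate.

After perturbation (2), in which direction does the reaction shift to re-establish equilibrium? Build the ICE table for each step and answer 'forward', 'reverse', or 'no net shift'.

Direction: forward

Q₀ = 0.01157 vs Keq = 7.7310e+04 ⇒ Q<K, forward
Step 1:
                    B           M           J           C
  Initial     0.01034       2.763     0.01906     0.02864
  Change     -0.01033    0.005166    0.005166      0.0155
  Equil    8.6362e-06       2.768     0.02423     0.04414
  solve Keq expr → x = 0.005166; check Q = 7.7310e+04
Then remove 0.5339 M of M.
Step 2:
                    B           M           J           C
  Initial  8.6362e-06       2.234     0.02423     0.04414
  Change  -8.7699e-07  4.3849e-07  4.3849e-07  1.3155e-06
  Equil    7.7592e-06       2.234     0.02423     0.04414
  solve Keq expr → x = 4.3849e-07; check Q = 7.7310e+04
Then remove 0.01323 M of C.
Step 3:
                    B           M           J           C
  Initial  7.7592e-06       2.234     0.02423     0.03091
  Change  -3.2112e-06  1.6056e-06  1.6056e-06  4.8168e-06
  Equil    4.5480e-06       2.234     0.02423     0.03091
  solve Keq expr → x = 1.6056e-06; check Q = 7.7310e+04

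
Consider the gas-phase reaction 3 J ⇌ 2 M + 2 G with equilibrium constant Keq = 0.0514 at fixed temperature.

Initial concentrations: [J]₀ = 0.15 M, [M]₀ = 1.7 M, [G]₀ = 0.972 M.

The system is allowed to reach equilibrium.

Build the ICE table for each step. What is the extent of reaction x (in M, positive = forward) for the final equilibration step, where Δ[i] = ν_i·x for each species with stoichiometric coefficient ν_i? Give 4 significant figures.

Q₀ = 809 vs Keq = 0.0514 ⇒ Q>K, reverse
Step 1:
                  J         M         G
  Initial      0.15       1.7     0.972
  Change      1.029   -0.6859   -0.6859
  Equil       1.179     1.014    0.2861
  solve Keq expr → x = -0.3429; check Q = 0.0514

x = -0.3429 M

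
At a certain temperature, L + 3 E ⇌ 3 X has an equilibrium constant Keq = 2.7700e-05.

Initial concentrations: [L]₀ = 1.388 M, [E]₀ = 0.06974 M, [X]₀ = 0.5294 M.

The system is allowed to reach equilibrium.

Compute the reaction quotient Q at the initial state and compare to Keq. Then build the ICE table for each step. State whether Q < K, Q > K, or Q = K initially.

Q₀ = 315.1 vs Keq = 2.7700e-05 ⇒ Q>K, reverse
Step 1:
                   L          E          X
  Initial      1.388    0.06974     0.5294
  Change      0.1697     0.5091    -0.5091
  Equil        1.558     0.5788     0.0203
  solve Keq expr → x = -0.1697; check Q = 2.7700e-05

Q₀ = 315.1; Q > K (proceeds reverse)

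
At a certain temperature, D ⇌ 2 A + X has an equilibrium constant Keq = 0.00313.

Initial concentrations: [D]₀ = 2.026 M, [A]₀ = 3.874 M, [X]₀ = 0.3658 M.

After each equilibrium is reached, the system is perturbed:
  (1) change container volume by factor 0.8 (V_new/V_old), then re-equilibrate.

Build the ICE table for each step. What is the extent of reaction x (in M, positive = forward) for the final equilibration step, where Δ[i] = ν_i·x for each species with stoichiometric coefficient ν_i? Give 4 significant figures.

Q₀ = 2.71 vs Keq = 0.00313 ⇒ Q>K, reverse
Step 1:
                   D          A          X
  I            2.026      3.874     0.3658
  C            0.365    -0.7301     -0.365
  E            2.391      3.144 7.5716e-04
  solve Keq expr → x = -0.365; check Q = 0.00313
Then change container volume by factor 0.8 (V_new/V_old).
Step 2:
                   D          A          X
  I            2.989       3.93 9.4646e-04
  C       3.4045e-04 -6.8089e-04 -3.4045e-04
  E            2.989      3.929 6.0601e-04
  solve Keq expr → x = -3.4045e-04; check Q = 0.00313

x = -3.4045e-04 M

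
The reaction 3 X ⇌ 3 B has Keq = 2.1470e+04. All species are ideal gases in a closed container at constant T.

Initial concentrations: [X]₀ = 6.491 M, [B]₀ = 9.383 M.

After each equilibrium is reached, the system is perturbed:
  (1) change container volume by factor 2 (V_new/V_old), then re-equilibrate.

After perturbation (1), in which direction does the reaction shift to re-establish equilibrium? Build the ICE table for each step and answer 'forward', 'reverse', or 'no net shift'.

Q₀ = 3.021 vs Keq = 2.1470e+04 ⇒ Q<K, forward
Step 1:
                  X         B
  init        6.491     9.383
  Δ           -5.94      5.94
  eq         0.5513     15.32
  solve Keq expr → x = 1.98; check Q = 2.1470e+04
Then change container volume by factor 2 (V_new/V_old).
Step 2:
                  X         B
  init       0.2757     7.661
  Δ               0         0
  eq         0.2757     7.661
  solve Keq expr → x = 0; check Q = 2.1470e+04

Direction: no net shift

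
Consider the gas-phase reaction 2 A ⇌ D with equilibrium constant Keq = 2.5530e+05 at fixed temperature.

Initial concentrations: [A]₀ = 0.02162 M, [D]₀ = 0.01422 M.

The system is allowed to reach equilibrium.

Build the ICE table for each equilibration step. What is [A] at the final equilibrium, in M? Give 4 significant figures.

[A]_eq = 3.1214e-04 M

Q₀ = 30.42 vs Keq = 2.5530e+05 ⇒ Q<K, forward
Step 1:
                  A         D
  I         0.02162   0.01422
  C        -0.02131   0.01065
  E       3.1214e-04   0.02487
  solve Keq expr → x = 0.01065; check Q = 2.5530e+05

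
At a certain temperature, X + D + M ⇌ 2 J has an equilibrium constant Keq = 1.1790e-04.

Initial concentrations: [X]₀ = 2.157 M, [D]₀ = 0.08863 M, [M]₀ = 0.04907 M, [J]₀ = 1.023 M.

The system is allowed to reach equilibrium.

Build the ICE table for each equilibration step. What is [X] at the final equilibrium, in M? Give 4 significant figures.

[X]_eq = 2.663 M

Q₀ = 111.6 vs Keq = 1.1790e-04 ⇒ Q>K, reverse
Step 1:
                  X         D         M         J
  init        2.157   0.08863   0.04907     1.023
  Δ          0.5064    0.5064    0.5064    -1.013
  eq          2.663     0.595    0.5555   0.01019
  solve Keq expr → x = -0.5064; check Q = 1.1790e-04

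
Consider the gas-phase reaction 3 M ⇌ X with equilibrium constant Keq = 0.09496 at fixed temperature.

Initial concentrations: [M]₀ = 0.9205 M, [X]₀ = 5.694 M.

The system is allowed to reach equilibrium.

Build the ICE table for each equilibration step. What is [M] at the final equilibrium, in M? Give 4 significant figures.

[M]_eq = 3.69 M

Q₀ = 7.3 vs Keq = 0.09496 ⇒ Q>K, reverse
Step 1:
                  M         X
  init       0.9205     5.694
  Δ           2.769   -0.9231
  eq           3.69     4.771
  solve Keq expr → x = -0.9231; check Q = 0.09496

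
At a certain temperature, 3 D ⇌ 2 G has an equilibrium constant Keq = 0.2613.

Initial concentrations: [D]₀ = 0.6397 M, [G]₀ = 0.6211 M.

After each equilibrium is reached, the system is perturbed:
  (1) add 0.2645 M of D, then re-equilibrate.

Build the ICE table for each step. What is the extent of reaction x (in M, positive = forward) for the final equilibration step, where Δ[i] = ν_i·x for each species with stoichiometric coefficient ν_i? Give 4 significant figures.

Q₀ = 1.474 vs Keq = 0.2613 ⇒ Q>K, reverse
Step 1:
                    D           G
  init         0.6397      0.6211
  Δ            0.2683     -0.1788
  eq            0.908      0.4423
  solve Keq expr → x = -0.08942; check Q = 0.2613
Then add 0.2645 M of D.
Step 2:
                    D           G
  init          1.172      0.4423
  Δ           -0.1405     0.09365
  eq            1.032      0.5359
  solve Keq expr → x = 0.04682; check Q = 0.2613

x = 0.04682 M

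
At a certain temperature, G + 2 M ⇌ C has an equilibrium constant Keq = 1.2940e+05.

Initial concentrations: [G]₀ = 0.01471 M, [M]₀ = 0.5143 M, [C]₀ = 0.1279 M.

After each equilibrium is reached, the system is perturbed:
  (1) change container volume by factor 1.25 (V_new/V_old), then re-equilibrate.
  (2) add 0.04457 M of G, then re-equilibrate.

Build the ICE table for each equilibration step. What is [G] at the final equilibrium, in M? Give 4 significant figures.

Q₀ = 32.87 vs Keq = 1.2940e+05 ⇒ Q<K, forward
Step 1:
                  G         M         C
  Initial   0.01471    0.5143    0.1279
  Change   -0.01471  -0.02941   0.01471
  Equil   4.6872e-06    0.4849    0.1426
  solve Keq expr → x = 0.01471; check Q = 1.2940e+05
Then change container volume by factor 1.25 (V_new/V_old).
Step 2:
                  G         M         C
  Initial 3.7498e-06    0.3879    0.1141
  Change  2.1090e-06 4.2180e-06 -2.1090e-06
  Equil   5.8588e-06    0.3879    0.1141
  solve Keq expr → x = -2.1090e-06; check Q = 1.2940e+05
Then add 0.04457 M of G.
Step 3:
                  G         M         C
  Initial   0.04458    0.3879    0.1141
  Change   -0.04456  -0.08912   0.04456
  Equil   1.3733e-05    0.2988    0.1586
  solve Keq expr → x = 0.04456; check Q = 1.2940e+05

[G]_eq = 1.3733e-05 M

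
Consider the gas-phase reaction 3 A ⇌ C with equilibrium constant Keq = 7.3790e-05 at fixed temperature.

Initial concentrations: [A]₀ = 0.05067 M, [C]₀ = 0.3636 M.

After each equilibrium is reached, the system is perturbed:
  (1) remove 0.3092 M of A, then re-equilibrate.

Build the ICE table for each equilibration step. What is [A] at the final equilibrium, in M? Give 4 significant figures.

Q₀ = 2795 vs Keq = 7.3790e-05 ⇒ Q>K, reverse
Step 1:
                  A         C
  I         0.05067    0.3636
  C            1.09   -0.3635
  E           1.141 1.0965e-04
  solve Keq expr → x = -0.3635; check Q = 7.3790e-05
Then remove 0.3092 M of A.
Step 2:
                  A         C
  I          0.8319 1.0965e-04
  C       2.0140e-04 -6.7132e-05
  E          0.8321 4.2520e-05
  solve Keq expr → x = -6.7132e-05; check Q = 7.3790e-05

[A]_eq = 0.8321 M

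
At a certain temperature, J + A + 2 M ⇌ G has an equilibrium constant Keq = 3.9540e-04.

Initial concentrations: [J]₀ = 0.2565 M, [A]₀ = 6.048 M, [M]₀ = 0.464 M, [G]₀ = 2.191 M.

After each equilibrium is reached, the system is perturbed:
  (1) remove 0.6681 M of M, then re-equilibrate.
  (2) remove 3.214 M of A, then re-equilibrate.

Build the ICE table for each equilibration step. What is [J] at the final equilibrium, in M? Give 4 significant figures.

Q₀ = 6.56 vs Keq = 3.9540e-04 ⇒ Q>K, reverse
Step 1:
                   J          A          M          G
  init        0.2565      6.048      0.464      2.191
  Δ            2.039      2.039      4.079     -2.039
  eq           2.296      8.087      4.543     0.1515
  solve Keq expr → x = -2.039; check Q = 3.9540e-04
Then remove 0.6681 M of M.
Step 2:
                   J          A          M          G
  init         2.296      8.087      3.875     0.1515
  Δ          0.03502    0.03502    0.07005   -0.03502
  eq           2.331      8.122      3.945     0.1165
  solve Keq expr → x = -0.03502; check Q = 3.9540e-04
Then remove 3.214 M of A.
Step 3:
                   J          A          M          G
  init         2.331      4.908      3.945     0.1165
  Δ           0.0412     0.0412    0.08241    -0.0412
  eq           2.372       4.95      4.027     0.0753
  solve Keq expr → x = -0.0412; check Q = 3.9540e-04

[J]_eq = 2.372 M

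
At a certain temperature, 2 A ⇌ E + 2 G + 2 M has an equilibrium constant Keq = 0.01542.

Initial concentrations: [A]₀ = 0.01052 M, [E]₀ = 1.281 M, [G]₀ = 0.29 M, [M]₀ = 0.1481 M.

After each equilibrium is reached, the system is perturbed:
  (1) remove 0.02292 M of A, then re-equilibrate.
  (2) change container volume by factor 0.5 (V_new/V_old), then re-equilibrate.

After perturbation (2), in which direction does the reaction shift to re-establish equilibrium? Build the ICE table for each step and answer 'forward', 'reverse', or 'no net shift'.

Q₀ = 21.35 vs Keq = 0.01542 ⇒ Q>K, reverse
Step 1:
                    A           E           G           M
  Initial     0.01052       1.281        0.29      0.1481
  Change      0.09106    -0.04553    -0.09106    -0.09106
  Equil        0.1016       1.235      0.1989     0.05704
  solve Keq expr → x = -0.04553; check Q = 0.01542
Then remove 0.02292 M of A.
Step 2:
                    A           E           G           M
  Initial     0.07866       1.235      0.1989     0.05704
  Change     0.007062   -0.003531   -0.007062   -0.007062
  Equil       0.08572       1.232      0.1919     0.04998
  solve Keq expr → x = -0.003531; check Q = 0.01542
Then change container volume by factor 0.5 (V_new/V_old).
Step 3:
                    A           E           G           M
  Initial      0.1714       2.464      0.3838     0.09996
  Change        0.048      -0.024      -0.048      -0.048
  Equil        0.2194        2.44      0.3358     0.05196
  solve Keq expr → x = -0.024; check Q = 0.01542

Direction: reverse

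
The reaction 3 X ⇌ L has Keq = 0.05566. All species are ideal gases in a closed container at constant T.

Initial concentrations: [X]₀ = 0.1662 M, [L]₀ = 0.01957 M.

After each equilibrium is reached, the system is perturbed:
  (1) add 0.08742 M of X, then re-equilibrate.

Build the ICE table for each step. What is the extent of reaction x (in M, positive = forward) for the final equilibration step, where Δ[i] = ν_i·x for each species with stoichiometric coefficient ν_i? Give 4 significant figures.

x = 0.001 M

Q₀ = 4.263 vs Keq = 0.05566 ⇒ Q>K, reverse
Step 1:
                   X          L
  I           0.1662    0.01957
  C          0.05686   -0.01895
  E           0.2231 6.1772e-04
  solve Keq expr → x = -0.01895; check Q = 0.05566
Then add 0.08742 M of X.
Step 2:
                   X          L
  I           0.3105 6.1772e-04
  C        -0.003001      0.001
  E           0.3075   0.001618
  solve Keq expr → x = 0.001; check Q = 0.05566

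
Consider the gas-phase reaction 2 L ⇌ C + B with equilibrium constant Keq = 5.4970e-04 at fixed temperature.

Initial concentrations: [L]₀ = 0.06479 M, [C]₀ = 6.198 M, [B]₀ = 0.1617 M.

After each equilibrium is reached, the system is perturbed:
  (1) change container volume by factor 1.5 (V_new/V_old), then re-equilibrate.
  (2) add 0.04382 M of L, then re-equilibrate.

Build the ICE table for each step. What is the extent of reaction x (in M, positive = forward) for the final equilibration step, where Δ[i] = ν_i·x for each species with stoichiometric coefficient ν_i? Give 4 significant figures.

x = 3.3596e-06 M

Q₀ = 238.8 vs Keq = 5.4970e-04 ⇒ Q>K, reverse
Step 1:
                   L          C          B
  Initial    0.06479      6.198     0.1617
  Change      0.3234    -0.1617    -0.1617
  Equil       0.3882      6.036 1.3721e-05
  solve Keq expr → x = -0.1617; check Q = 5.4970e-04
Then change container volume by factor 1.5 (V_new/V_old).
Step 2:
                   L          C          B
  Initial     0.2588      4.024 9.1472e-06
  Change           0          0          0
  Equil       0.2588      4.024 9.1472e-06
  solve Keq expr → x = 0; check Q = 5.4970e-04
Then add 0.04382 M of L.
Step 3:
                   L          C          B
  Initial     0.3026      4.024 9.1472e-06
  Change  -6.7193e-06 3.3596e-06 3.3596e-06
  Equil       0.3026      4.024 1.2507e-05
  solve Keq expr → x = 3.3596e-06; check Q = 5.4970e-04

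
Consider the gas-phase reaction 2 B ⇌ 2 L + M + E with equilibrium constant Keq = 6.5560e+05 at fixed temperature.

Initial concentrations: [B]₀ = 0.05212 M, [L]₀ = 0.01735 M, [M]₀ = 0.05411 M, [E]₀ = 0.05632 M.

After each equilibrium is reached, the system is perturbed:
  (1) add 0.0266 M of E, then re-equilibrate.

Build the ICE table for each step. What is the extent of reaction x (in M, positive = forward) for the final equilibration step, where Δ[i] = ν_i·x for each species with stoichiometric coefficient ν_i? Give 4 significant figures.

Q₀ = 3.3770e-04 vs Keq = 6.5560e+05 ⇒ Q<K, forward
Step 1:
                    B           L           M           E
  I           0.05212     0.01735     0.05411     0.05632
  C          -0.05211     0.05211     0.02606     0.02606
  E        6.9716e-06     0.06946     0.08017     0.08238
  solve Keq expr → x = 0.02606; check Q = 6.5560e+05
Then add 0.0266 M of E.
Step 2:
                    B           L           M           E
  I        6.9716e-06     0.06946     0.08017       0.109
  C        1.0468e-06 -1.0468e-06 -5.2340e-07 -5.2340e-07
  E        8.0184e-06     0.06946     0.08017       0.109
  solve Keq expr → x = -5.2340e-07; check Q = 6.5560e+05

x = -5.2340e-07 M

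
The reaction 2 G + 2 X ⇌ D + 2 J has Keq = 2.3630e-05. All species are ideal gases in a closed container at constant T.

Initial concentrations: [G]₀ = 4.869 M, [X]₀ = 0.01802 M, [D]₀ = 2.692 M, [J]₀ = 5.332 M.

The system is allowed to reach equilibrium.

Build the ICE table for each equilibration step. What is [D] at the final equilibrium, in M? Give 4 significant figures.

Q₀ = 9942 vs Keq = 2.3630e-05 ⇒ Q>K, reverse
Step 1:
                   G          X          D          J
  I            4.869    0.01802      2.692      5.332
  C            4.873      4.873     -2.437     -4.873
  E            9.742      4.892     0.2553     0.4585
  solve Keq expr → x = -2.437; check Q = 2.3630e-05

[D]_eq = 0.2553 M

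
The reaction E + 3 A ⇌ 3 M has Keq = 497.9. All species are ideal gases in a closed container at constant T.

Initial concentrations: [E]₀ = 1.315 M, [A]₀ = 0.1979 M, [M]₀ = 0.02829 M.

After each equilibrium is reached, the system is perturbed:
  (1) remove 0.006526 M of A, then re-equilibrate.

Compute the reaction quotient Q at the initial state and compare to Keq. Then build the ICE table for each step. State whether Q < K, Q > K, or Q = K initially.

Q₀ = 0.002221; Q < K (proceeds forward)

Q₀ = 0.002221 vs Keq = 497.9 ⇒ Q<K, forward
Step 1:
                   E          A          M
  init         1.315     0.1979    0.02829
  Δ         -0.05807    -0.1742     0.1742
  eq           1.257    0.02368     0.2025
  solve Keq expr → x = 0.05807; check Q = 497.9
Then remove 0.006526 M of A.
Step 2:
                   E          A          M
  init         1.257    0.01715     0.2025
  Δ         0.001944   0.005832  -0.005832
  eq           1.259    0.02298     0.1967
  solve Keq expr → x = -0.001944; check Q = 497.9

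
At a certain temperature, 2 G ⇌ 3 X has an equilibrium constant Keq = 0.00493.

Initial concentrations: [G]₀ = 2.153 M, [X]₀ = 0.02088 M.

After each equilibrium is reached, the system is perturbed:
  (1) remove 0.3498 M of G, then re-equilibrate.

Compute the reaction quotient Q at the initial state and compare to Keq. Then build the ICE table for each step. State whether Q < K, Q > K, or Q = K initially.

Q₀ = 1.9638e-06 vs Keq = 0.00493 ⇒ Q<K, forward
Step 1:
                    G           X
  I             2.153     0.02088
  C           -0.1654      0.2482
  E             1.988       0.269
  solve Keq expr → x = 0.08272; check Q = 0.00493
Then remove 0.3498 M of G.
Step 2:
                    G           X
  I             1.638       0.269
  C           0.02041    -0.03061
  E             1.658      0.2384
  solve Keq expr → x = -0.0102; check Q = 0.00493

Q₀ = 1.9638e-06; Q < K (proceeds forward)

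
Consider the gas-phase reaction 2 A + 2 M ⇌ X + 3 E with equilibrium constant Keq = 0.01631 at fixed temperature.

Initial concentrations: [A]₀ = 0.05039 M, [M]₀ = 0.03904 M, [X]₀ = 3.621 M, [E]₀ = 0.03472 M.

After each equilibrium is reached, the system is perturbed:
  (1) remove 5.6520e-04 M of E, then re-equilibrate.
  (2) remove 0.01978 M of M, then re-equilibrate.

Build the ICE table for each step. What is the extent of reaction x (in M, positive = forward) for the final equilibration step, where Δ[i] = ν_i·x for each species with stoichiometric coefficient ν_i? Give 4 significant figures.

Q₀ = 39.16 vs Keq = 0.01631 ⇒ Q>K, reverse
Step 1:
                    A           M           X           E
  I           0.05039     0.03904       3.621     0.03472
  C           0.02028     0.02028    -0.01014    -0.03042
  E           0.07067     0.05932       3.611    0.004298
  solve Keq expr → x = -0.01014; check Q = 0.01631
Then remove 5.6520e-04 M of E.
Step 2:
                    A           M           X           E
  I           0.07067     0.05932       3.611    0.003733
  C       -3.5570e-04 -3.5570e-04  1.7785e-04  5.3356e-04
  E           0.07032     0.05897       3.611    0.004266
  solve Keq expr → x = 1.7785e-04; check Q = 0.01631
Then remove 0.01978 M of M.
Step 3:
                    A           M           X           E
  I           0.07032     0.03919       3.611    0.004266
  C        6.4132e-04  6.4132e-04 -3.2066e-04 -9.6199e-04
  E           0.07096     0.03983       3.611    0.003304
  solve Keq expr → x = -3.2066e-04; check Q = 0.01631

x = -3.2066e-04 M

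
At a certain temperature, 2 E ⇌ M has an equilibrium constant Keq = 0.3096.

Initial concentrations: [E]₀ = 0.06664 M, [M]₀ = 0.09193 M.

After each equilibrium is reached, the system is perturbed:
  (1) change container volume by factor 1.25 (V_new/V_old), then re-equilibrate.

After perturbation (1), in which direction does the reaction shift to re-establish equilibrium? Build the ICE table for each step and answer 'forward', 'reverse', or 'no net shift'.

Q₀ = 20.7 vs Keq = 0.3096 ⇒ Q>K, reverse
Step 1:
                  E         M
  I         0.06664   0.09193
  C          0.1538  -0.07689
  E          0.2204   0.01504
  solve Keq expr → x = -0.07689; check Q = 0.3096
Then change container volume by factor 1.25 (V_new/V_old).
Step 2:
                  E         M
  I          0.1763   0.01203
  C        0.003943 -0.001971
  E          0.1803   0.01006
  solve Keq expr → x = -0.001971; check Q = 0.3096

Direction: reverse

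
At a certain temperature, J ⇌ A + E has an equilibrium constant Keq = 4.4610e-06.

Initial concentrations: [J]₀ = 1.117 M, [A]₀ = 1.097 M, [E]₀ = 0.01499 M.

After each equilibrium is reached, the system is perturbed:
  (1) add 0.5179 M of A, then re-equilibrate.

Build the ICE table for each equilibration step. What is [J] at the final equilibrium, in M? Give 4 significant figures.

Q₀ = 0.01472 vs Keq = 4.4610e-06 ⇒ Q>K, reverse
Step 1:
                    J           A           E
  I             1.117       1.097     0.01499
  C           0.01499    -0.01499    -0.01499
  E             1.132       1.082  4.6670e-06
  solve Keq expr → x = -0.01499; check Q = 4.4610e-06
Then add 0.5179 M of A.
Step 2:
                    J           A           E
  I             1.132         1.6  4.6670e-06
  C        1.5107e-06 -1.5107e-06 -1.5107e-06
  E             1.132         1.6  3.1563e-06
  solve Keq expr → x = -1.5107e-06; check Q = 4.4610e-06

[J]_eq = 1.132 M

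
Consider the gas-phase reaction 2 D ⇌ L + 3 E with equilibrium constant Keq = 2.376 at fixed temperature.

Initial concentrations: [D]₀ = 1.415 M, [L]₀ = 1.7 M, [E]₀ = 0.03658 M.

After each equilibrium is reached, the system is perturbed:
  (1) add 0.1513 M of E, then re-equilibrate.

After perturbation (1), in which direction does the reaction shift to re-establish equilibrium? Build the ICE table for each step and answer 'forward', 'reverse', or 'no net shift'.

Direction: reverse

Q₀ = 4.1559e-05 vs Keq = 2.376 ⇒ Q<K, forward
Step 1:
                    D           L           E
  init          1.415         1.7     0.03658
  Δ           -0.5946      0.2973       0.892
  eq           0.8204       1.997      0.9285
  solve Keq expr → x = 0.2973; check Q = 2.376
Then add 0.1513 M of E.
Step 2:
                    D           L           E
  init         0.8204       1.997        1.08
  Δ           0.06501     -0.0325    -0.09751
  eq           0.8854       1.965      0.9823
  solve Keq expr → x = -0.0325; check Q = 2.376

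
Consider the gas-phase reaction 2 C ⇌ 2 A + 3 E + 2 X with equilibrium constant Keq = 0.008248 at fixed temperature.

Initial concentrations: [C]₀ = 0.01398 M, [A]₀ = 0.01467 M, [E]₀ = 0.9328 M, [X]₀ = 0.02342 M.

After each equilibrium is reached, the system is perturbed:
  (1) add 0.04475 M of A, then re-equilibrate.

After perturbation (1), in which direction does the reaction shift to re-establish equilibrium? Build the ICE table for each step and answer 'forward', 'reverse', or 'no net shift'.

Direction: reverse

Q₀ = 4.9021e-04 vs Keq = 0.008248 ⇒ Q<K, forward
Step 1:
                    C           A           E           X
  init        0.01398     0.01467      0.9328     0.02342
  Δ         -0.007214    0.007214     0.01082    0.007214
  eq         0.006766     0.02188      0.9436     0.03063
  solve Keq expr → x = 0.003607; check Q = 0.008248
Then add 0.04475 M of A.
Step 2:
                    C           A           E           X
  init       0.006766     0.06663      0.9436     0.03063
  Δ          0.007119   -0.007119    -0.01068   -0.007119
  eq          0.01389     0.05951      0.9329     0.02351
  solve Keq expr → x = -0.00356; check Q = 0.008248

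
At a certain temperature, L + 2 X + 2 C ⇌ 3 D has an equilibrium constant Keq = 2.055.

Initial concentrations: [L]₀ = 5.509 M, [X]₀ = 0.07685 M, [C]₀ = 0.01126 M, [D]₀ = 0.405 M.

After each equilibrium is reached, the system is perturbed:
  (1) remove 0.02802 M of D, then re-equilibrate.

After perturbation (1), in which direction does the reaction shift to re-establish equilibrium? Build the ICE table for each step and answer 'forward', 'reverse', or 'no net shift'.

Q₀ = 1.6104e+04 vs Keq = 2.055 ⇒ Q>K, reverse
Step 1:
                  L         X         C         D
  Initial     5.509   0.07685   0.01126     0.405
  Change     0.0644    0.1288    0.1288   -0.1932
  Equil       5.573    0.2056    0.1401    0.2118
  solve Keq expr → x = -0.0644; check Q = 2.055
Then remove 0.02802 M of D.
Step 2:
                  L         X         C         D
  Initial     5.573    0.2056    0.1401    0.1838
  Change  -0.004396 -0.008791 -0.008791   0.01319
  Equil       5.569    0.1969    0.1313     0.197
  solve Keq expr → x = 0.004396; check Q = 2.055

Direction: forward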